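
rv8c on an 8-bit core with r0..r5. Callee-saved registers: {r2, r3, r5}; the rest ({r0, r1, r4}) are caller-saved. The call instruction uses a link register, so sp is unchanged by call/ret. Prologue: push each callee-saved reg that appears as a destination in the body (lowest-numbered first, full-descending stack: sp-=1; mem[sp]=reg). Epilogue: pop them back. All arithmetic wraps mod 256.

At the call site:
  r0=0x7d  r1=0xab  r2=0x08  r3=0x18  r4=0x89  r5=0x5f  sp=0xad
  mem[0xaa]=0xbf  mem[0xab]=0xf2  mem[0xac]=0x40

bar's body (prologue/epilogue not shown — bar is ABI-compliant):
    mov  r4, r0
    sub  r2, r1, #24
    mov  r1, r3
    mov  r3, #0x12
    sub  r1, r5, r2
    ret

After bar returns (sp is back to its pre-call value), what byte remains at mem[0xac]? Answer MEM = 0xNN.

MEM = 0x08

prologue: push r2 -> mem[0xac]=0x08, sp=0xac
prologue: push r3 -> mem[0xab]=0x18, sp=0xab
body[0] mov  r4, r0 -> r4=0x7d
body[1] sub  r2, r1, #24 -> r2=0x93
body[2] mov  r1, r3 -> r1=0x18
body[3] mov  r3, #0x12 -> r3=0x12
body[4] sub  r1, r5, r2 -> r1=0xcc
epilogue: pop r3=0x18, sp=0xac
epilogue: pop r2=0x08, sp=0xad
prologue pushed ['r2', 'r3'] at ['0xac', '0xab']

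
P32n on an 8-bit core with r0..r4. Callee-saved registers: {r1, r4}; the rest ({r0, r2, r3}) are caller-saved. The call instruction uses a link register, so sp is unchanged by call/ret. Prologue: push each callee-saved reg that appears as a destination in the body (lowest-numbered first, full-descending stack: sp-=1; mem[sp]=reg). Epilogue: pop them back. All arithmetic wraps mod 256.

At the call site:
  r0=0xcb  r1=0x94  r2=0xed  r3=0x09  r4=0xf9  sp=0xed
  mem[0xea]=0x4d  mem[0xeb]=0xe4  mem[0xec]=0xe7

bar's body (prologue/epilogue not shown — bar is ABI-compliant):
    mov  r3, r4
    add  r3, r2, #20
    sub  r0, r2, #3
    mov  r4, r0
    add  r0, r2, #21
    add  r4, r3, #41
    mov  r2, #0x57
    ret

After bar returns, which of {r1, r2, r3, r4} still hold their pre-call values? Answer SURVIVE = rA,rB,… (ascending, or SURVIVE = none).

SURVIVE = r1,r4

prologue: push r4 -> mem[0xec]=0xf9, sp=0xec
body[0] mov  r3, r4 -> r3=0xf9
body[1] add  r3, r2, #20 -> r3=0x01
body[2] sub  r0, r2, #3 -> r0=0xea
body[3] mov  r4, r0 -> r4=0xea
body[4] add  r0, r2, #21 -> r0=0x02
body[5] add  r4, r3, #41 -> r4=0x2a
body[6] mov  r2, #0x57 -> r2=0x57
epilogue: pop r4=0xf9, sp=0xed
r1: callee-saved, written=False
r2: caller-saved, written=True
r3: caller-saved, written=True
r4: callee-saved, written=True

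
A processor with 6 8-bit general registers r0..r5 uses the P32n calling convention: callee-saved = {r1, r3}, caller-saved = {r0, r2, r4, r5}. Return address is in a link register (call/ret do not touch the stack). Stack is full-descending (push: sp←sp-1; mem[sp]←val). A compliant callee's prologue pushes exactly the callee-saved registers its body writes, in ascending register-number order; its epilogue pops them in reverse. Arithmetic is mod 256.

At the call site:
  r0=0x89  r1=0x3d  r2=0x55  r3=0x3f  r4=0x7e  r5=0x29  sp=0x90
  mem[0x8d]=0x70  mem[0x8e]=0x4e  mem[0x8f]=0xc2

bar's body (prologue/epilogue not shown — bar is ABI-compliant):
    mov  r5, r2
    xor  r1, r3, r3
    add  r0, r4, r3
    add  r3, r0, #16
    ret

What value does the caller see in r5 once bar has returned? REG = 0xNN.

REG = 0x55

prologue: push r1 -> mem[0x8f]=0x3d, sp=0x8f
prologue: push r3 -> mem[0x8e]=0x3f, sp=0x8e
body[0] mov  r5, r2 -> r5=0x55
body[1] xor  r1, r3, r3 -> r1=0x00
body[2] add  r0, r4, r3 -> r0=0xbd
body[3] add  r3, r0, #16 -> r3=0xcd
epilogue: pop r3=0x3f, sp=0x8f
epilogue: pop r1=0x3d, sp=0x90
r5 is caller-saved -> body value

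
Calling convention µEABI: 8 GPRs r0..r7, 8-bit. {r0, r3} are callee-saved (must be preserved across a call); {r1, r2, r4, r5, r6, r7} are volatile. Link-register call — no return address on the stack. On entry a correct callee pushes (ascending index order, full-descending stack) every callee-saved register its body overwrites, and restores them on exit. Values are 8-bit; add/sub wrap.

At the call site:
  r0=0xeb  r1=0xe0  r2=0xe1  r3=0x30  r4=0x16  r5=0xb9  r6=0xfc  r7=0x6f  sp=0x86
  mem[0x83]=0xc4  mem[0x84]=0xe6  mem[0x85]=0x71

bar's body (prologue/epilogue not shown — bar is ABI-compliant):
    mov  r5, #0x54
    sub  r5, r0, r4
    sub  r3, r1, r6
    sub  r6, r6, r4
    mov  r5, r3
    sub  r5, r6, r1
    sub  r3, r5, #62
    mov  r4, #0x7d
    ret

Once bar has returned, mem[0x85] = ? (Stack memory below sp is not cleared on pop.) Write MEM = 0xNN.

prologue: push r3 → mem[0x85]=0x30, sp=0x85
body[0] mov  r5, #0x54 → r5=0x54
body[1] sub  r5, r0, r4 → r5=0xd5
body[2] sub  r3, r1, r6 → r3=0xe4
body[3] sub  r6, r6, r4 → r6=0xe6
body[4] mov  r5, r3 → r5=0xe4
body[5] sub  r5, r6, r1 → r5=0x06
body[6] sub  r3, r5, #62 → r3=0xc8
body[7] mov  r4, #0x7d → r4=0x7d
epilogue: pop r3=0x30, sp=0x86
prologue pushed ['r3'] at ['0x85']

MEM = 0x30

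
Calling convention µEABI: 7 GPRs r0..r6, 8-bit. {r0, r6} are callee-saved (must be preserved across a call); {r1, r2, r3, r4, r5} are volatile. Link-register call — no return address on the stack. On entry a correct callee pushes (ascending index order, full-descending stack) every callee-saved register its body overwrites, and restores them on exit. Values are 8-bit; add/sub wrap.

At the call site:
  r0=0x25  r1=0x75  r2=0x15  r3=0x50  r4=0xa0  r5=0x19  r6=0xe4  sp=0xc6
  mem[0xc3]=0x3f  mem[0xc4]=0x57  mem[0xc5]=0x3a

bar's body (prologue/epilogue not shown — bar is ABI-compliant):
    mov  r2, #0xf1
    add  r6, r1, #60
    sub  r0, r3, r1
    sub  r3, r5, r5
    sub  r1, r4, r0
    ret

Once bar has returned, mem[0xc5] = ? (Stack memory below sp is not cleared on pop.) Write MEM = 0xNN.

prologue: push r0 -> mem[0xc5]=0x25, sp=0xc5
prologue: push r6 -> mem[0xc4]=0xe4, sp=0xc4
body[0] mov  r2, #0xf1 -> r2=0xf1
body[1] add  r6, r1, #60 -> r6=0xb1
body[2] sub  r0, r3, r1 -> r0=0xdb
body[3] sub  r3, r5, r5 -> r3=0x00
body[4] sub  r1, r4, r0 -> r1=0xc5
epilogue: pop r6=0xe4, sp=0xc5
epilogue: pop r0=0x25, sp=0xc6
prologue pushed ['r0', 'r6'] at ['0xc5', '0xc4']

MEM = 0x25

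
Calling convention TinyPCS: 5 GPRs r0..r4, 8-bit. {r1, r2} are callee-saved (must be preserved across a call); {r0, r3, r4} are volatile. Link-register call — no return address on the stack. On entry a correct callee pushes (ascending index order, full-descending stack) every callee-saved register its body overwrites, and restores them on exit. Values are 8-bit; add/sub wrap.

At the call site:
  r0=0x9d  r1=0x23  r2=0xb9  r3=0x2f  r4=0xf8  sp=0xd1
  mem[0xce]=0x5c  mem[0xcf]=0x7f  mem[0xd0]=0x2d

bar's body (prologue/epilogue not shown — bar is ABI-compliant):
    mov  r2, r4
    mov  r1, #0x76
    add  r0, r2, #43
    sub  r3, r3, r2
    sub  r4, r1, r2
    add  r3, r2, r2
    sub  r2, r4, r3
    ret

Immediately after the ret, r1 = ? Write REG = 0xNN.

REG = 0x23

prologue: push r1 -> mem[0xd0]=0x23, sp=0xd0
prologue: push r2 -> mem[0xcf]=0xb9, sp=0xcf
body[0] mov  r2, r4 -> r2=0xf8
body[1] mov  r1, #0x76 -> r1=0x76
body[2] add  r0, r2, #43 -> r0=0x23
body[3] sub  r3, r3, r2 -> r3=0x37
body[4] sub  r4, r1, r2 -> r4=0x7e
body[5] add  r3, r2, r2 -> r3=0xf0
body[6] sub  r2, r4, r3 -> r2=0x8e
epilogue: pop r2=0xb9, sp=0xd0
epilogue: pop r1=0x23, sp=0xd1
r1 is callee-saved -> restored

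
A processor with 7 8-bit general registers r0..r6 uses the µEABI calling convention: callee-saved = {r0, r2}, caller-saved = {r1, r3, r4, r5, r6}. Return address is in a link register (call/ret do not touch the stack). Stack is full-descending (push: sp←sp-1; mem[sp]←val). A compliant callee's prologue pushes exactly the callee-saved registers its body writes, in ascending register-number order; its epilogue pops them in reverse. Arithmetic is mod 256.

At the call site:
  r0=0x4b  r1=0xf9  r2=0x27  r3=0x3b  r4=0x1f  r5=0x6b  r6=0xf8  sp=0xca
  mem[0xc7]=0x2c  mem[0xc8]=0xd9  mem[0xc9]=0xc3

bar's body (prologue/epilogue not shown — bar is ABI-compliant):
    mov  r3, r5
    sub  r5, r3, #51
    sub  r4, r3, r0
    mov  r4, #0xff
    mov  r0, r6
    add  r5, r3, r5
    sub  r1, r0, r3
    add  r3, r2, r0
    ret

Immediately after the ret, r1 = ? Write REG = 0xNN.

prologue: push r0 → mem[0xc9]=0x4b, sp=0xc9
body[0] mov  r3, r5 → r3=0x6b
body[1] sub  r5, r3, #51 → r5=0x38
body[2] sub  r4, r3, r0 → r4=0x20
body[3] mov  r4, #0xff → r4=0xff
body[4] mov  r0, r6 → r0=0xf8
body[5] add  r5, r3, r5 → r5=0xa3
body[6] sub  r1, r0, r3 → r1=0x8d
body[7] add  r3, r2, r0 → r3=0x1f
epilogue: pop r0=0x4b, sp=0xca
r1 is caller-saved → body value

REG = 0x8d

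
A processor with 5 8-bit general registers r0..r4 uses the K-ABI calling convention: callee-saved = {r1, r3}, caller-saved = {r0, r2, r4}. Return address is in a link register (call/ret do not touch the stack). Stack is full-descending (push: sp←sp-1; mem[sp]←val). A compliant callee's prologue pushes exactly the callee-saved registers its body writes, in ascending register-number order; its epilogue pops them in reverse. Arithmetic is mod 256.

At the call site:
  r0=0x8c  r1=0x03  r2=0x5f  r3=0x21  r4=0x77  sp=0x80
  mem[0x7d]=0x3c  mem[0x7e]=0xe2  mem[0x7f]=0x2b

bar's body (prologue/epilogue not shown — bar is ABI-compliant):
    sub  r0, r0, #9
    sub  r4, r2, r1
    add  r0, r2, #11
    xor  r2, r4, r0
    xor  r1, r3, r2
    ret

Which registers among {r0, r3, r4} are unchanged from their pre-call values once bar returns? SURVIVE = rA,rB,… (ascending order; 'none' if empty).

SURVIVE = r3

prologue: push r1 -> mem[0x7f]=0x03, sp=0x7f
body[0] sub  r0, r0, #9 -> r0=0x83
body[1] sub  r4, r2, r1 -> r4=0x5c
body[2] add  r0, r2, #11 -> r0=0x6a
body[3] xor  r2, r4, r0 -> r2=0x36
body[4] xor  r1, r3, r2 -> r1=0x17
epilogue: pop r1=0x03, sp=0x80
r0: caller-saved, written=True
r3: callee-saved, written=False
r4: caller-saved, written=True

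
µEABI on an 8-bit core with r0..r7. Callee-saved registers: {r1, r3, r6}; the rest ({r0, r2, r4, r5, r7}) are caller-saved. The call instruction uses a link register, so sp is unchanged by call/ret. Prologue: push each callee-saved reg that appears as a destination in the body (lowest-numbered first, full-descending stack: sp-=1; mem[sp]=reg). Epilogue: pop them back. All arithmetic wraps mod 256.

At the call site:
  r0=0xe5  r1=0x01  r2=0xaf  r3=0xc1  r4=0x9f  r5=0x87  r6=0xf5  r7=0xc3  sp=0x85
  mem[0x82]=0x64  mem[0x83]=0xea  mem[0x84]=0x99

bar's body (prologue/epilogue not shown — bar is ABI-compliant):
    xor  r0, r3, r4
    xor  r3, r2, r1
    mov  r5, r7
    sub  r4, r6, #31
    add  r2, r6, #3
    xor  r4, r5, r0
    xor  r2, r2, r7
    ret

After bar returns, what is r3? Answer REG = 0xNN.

prologue: push r3 → mem[0x84]=0xc1, sp=0x84
body[0] xor  r0, r3, r4 → r0=0x5e
body[1] xor  r3, r2, r1 → r3=0xae
body[2] mov  r5, r7 → r5=0xc3
body[3] sub  r4, r6, #31 → r4=0xd6
body[4] add  r2, r6, #3 → r2=0xf8
body[5] xor  r4, r5, r0 → r4=0x9d
body[6] xor  r2, r2, r7 → r2=0x3b
epilogue: pop r3=0xc1, sp=0x85
r3 is callee-saved → restored

REG = 0xc1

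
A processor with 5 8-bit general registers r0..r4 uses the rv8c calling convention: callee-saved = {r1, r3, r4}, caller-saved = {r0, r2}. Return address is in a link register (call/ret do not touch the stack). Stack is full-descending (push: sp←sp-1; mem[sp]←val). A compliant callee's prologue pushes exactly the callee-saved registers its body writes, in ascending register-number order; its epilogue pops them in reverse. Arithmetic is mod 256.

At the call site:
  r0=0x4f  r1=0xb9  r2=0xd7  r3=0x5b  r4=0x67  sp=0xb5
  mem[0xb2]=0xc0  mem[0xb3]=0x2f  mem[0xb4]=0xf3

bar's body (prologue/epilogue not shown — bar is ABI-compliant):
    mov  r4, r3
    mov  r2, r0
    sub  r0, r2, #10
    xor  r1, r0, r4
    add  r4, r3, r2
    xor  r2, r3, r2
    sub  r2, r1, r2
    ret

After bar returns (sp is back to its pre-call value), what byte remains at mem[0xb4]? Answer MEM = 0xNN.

MEM = 0xb9

prologue: push r1 → mem[0xb4]=0xb9, sp=0xb4
prologue: push r4 → mem[0xb3]=0x67, sp=0xb3
body[0] mov  r4, r3 → r4=0x5b
body[1] mov  r2, r0 → r2=0x4f
body[2] sub  r0, r2, #10 → r0=0x45
body[3] xor  r1, r0, r4 → r1=0x1e
body[4] add  r4, r3, r2 → r4=0xaa
body[5] xor  r2, r3, r2 → r2=0x14
body[6] sub  r2, r1, r2 → r2=0x0a
epilogue: pop r4=0x67, sp=0xb4
epilogue: pop r1=0xb9, sp=0xb5
prologue pushed ['r1', 'r4'] at ['0xb4', '0xb3']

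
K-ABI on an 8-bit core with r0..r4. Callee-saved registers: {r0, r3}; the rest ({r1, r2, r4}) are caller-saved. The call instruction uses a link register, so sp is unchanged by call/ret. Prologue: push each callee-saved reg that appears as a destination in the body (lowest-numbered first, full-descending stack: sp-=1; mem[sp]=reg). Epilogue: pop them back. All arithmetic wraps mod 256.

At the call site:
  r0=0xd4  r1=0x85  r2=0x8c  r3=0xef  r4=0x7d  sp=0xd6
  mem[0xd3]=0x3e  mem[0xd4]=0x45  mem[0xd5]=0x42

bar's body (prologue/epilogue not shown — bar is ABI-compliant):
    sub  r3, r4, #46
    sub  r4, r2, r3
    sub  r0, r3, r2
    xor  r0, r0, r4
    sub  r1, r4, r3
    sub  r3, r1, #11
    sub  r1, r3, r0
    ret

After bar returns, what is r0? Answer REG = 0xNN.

prologue: push r0 -> mem[0xd5]=0xd4, sp=0xd5
prologue: push r3 -> mem[0xd4]=0xef, sp=0xd4
body[0] sub  r3, r4, #46 -> r3=0x4f
body[1] sub  r4, r2, r3 -> r4=0x3d
body[2] sub  r0, r3, r2 -> r0=0xc3
body[3] xor  r0, r0, r4 -> r0=0xfe
body[4] sub  r1, r4, r3 -> r1=0xee
body[5] sub  r3, r1, #11 -> r3=0xe3
body[6] sub  r1, r3, r0 -> r1=0xe5
epilogue: pop r3=0xef, sp=0xd5
epilogue: pop r0=0xd4, sp=0xd6
r0 is callee-saved -> restored

REG = 0xd4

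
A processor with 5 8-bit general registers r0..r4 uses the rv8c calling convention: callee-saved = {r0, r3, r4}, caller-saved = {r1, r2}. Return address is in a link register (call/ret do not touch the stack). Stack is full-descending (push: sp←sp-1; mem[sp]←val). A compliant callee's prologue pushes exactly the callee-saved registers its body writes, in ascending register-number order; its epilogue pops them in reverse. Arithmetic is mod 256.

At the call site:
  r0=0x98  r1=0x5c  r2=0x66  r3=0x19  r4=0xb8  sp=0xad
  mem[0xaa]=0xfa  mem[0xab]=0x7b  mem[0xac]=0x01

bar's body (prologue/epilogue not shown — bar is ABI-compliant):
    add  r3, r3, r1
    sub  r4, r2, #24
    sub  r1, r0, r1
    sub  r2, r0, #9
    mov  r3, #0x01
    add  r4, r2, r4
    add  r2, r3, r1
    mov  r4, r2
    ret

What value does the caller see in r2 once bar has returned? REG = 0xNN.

prologue: push r3 -> mem[0xac]=0x19, sp=0xac
prologue: push r4 -> mem[0xab]=0xb8, sp=0xab
body[0] add  r3, r3, r1 -> r3=0x75
body[1] sub  r4, r2, #24 -> r4=0x4e
body[2] sub  r1, r0, r1 -> r1=0x3c
body[3] sub  r2, r0, #9 -> r2=0x8f
body[4] mov  r3, #0x01 -> r3=0x01
body[5] add  r4, r2, r4 -> r4=0xdd
body[6] add  r2, r3, r1 -> r2=0x3d
body[7] mov  r4, r2 -> r4=0x3d
epilogue: pop r4=0xb8, sp=0xac
epilogue: pop r3=0x19, sp=0xad
r2 is caller-saved -> body value

REG = 0x3d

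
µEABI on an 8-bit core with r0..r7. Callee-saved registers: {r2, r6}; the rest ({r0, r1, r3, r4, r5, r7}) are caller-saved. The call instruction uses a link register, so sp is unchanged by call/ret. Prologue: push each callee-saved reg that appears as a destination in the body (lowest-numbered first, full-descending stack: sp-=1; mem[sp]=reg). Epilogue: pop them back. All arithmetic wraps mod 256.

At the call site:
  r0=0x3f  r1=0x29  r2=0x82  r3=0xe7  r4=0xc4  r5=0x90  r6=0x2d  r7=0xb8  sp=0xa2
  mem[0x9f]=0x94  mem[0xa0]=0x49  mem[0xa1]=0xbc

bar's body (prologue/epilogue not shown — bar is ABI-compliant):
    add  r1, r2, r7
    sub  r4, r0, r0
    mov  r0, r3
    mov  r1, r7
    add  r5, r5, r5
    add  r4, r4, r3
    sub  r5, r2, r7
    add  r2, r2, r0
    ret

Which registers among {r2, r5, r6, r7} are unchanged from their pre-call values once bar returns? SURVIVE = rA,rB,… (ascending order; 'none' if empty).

SURVIVE = r2,r6,r7

prologue: push r2 -> mem[0xa1]=0x82, sp=0xa1
body[0] add  r1, r2, r7 -> r1=0x3a
body[1] sub  r4, r0, r0 -> r4=0x00
body[2] mov  r0, r3 -> r0=0xe7
body[3] mov  r1, r7 -> r1=0xb8
body[4] add  r5, r5, r5 -> r5=0x20
body[5] add  r4, r4, r3 -> r4=0xe7
body[6] sub  r5, r2, r7 -> r5=0xca
body[7] add  r2, r2, r0 -> r2=0x69
epilogue: pop r2=0x82, sp=0xa2
r2: callee-saved, written=True
r5: caller-saved, written=True
r6: callee-saved, written=False
r7: caller-saved, written=False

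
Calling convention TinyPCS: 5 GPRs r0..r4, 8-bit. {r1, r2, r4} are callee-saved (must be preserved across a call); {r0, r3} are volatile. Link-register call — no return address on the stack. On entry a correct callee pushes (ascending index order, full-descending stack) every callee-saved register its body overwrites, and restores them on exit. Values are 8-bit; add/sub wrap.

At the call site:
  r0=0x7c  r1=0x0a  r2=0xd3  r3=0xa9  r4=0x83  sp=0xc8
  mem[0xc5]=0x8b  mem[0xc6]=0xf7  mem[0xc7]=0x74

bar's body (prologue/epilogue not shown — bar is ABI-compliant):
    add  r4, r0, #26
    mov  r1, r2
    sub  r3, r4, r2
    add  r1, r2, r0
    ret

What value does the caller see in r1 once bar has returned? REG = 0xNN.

REG = 0x0a

prologue: push r1 -> mem[0xc7]=0x0a, sp=0xc7
prologue: push r4 -> mem[0xc6]=0x83, sp=0xc6
body[0] add  r4, r0, #26 -> r4=0x96
body[1] mov  r1, r2 -> r1=0xd3
body[2] sub  r3, r4, r2 -> r3=0xc3
body[3] add  r1, r2, r0 -> r1=0x4f
epilogue: pop r4=0x83, sp=0xc7
epilogue: pop r1=0x0a, sp=0xc8
r1 is callee-saved -> restored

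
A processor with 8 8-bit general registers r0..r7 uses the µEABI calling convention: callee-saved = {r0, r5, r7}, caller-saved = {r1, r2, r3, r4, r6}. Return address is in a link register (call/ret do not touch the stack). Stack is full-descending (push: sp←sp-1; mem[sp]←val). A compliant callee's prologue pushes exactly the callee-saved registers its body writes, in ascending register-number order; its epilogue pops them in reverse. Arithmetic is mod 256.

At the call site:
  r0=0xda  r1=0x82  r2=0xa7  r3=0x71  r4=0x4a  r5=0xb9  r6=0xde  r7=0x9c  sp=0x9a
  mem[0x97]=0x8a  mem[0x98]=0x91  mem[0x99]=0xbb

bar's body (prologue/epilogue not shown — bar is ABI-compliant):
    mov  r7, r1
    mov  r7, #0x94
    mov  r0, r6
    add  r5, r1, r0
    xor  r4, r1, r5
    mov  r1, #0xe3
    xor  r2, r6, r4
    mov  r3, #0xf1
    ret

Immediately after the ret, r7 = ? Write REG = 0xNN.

REG = 0x9c

prologue: push r0 → mem[0x99]=0xda, sp=0x99
prologue: push r5 → mem[0x98]=0xb9, sp=0x98
prologue: push r7 → mem[0x97]=0x9c, sp=0x97
body[0] mov  r7, r1 → r7=0x82
body[1] mov  r7, #0x94 → r7=0x94
body[2] mov  r0, r6 → r0=0xde
body[3] add  r5, r1, r0 → r5=0x60
body[4] xor  r4, r1, r5 → r4=0xe2
body[5] mov  r1, #0xe3 → r1=0xe3
body[6] xor  r2, r6, r4 → r2=0x3c
body[7] mov  r3, #0xf1 → r3=0xf1
epilogue: pop r7=0x9c, sp=0x98
epilogue: pop r5=0xb9, sp=0x99
epilogue: pop r0=0xda, sp=0x9a
r7 is callee-saved → restored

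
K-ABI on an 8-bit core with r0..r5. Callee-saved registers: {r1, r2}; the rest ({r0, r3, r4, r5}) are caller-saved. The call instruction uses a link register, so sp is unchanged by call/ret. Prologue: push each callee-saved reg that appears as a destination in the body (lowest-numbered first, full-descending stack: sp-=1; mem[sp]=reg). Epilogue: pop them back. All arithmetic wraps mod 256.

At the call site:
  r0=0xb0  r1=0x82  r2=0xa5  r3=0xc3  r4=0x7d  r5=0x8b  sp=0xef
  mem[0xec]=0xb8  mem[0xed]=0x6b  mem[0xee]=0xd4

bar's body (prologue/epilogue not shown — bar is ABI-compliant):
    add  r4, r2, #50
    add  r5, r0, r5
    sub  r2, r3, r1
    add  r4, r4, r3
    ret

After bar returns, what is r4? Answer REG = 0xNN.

prologue: push r2 -> mem[0xee]=0xa5, sp=0xee
body[0] add  r4, r2, #50 -> r4=0xd7
body[1] add  r5, r0, r5 -> r5=0x3b
body[2] sub  r2, r3, r1 -> r2=0x41
body[3] add  r4, r4, r3 -> r4=0x9a
epilogue: pop r2=0xa5, sp=0xef
r4 is caller-saved -> body value

REG = 0x9a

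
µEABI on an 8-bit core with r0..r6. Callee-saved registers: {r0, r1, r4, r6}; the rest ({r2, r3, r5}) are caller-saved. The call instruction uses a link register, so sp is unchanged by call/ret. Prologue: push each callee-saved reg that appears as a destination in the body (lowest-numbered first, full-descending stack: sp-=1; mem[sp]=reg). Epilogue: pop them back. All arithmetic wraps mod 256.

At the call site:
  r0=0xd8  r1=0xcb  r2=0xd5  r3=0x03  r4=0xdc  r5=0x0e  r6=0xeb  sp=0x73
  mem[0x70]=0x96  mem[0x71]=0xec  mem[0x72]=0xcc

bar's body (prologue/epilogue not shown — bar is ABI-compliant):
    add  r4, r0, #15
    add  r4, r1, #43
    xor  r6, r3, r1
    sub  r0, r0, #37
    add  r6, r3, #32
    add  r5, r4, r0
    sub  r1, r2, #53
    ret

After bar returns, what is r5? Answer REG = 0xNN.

prologue: push r0 → mem[0x72]=0xd8, sp=0x72
prologue: push r1 → mem[0x71]=0xcb, sp=0x71
prologue: push r4 → mem[0x70]=0xdc, sp=0x70
prologue: push r6 → mem[0x6f]=0xeb, sp=0x6f
body[0] add  r4, r0, #15 → r4=0xe7
body[1] add  r4, r1, #43 → r4=0xf6
body[2] xor  r6, r3, r1 → r6=0xc8
body[3] sub  r0, r0, #37 → r0=0xb3
body[4] add  r6, r3, #32 → r6=0x23
body[5] add  r5, r4, r0 → r5=0xa9
body[6] sub  r1, r2, #53 → r1=0xa0
epilogue: pop r6=0xeb, sp=0x70
epilogue: pop r4=0xdc, sp=0x71
epilogue: pop r1=0xcb, sp=0x72
epilogue: pop r0=0xd8, sp=0x73
r5 is caller-saved → body value

REG = 0xa9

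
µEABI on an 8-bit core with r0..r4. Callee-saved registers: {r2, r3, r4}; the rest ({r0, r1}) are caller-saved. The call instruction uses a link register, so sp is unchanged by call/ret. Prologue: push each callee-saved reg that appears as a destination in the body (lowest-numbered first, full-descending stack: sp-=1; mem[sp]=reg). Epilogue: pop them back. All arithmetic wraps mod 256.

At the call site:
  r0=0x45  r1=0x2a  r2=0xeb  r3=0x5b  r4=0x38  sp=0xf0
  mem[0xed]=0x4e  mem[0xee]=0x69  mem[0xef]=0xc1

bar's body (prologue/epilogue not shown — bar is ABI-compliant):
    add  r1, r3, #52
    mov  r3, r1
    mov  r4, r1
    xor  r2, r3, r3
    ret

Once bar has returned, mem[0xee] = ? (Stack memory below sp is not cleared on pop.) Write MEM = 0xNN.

MEM = 0x5b

prologue: push r2 → mem[0xef]=0xeb, sp=0xef
prologue: push r3 → mem[0xee]=0x5b, sp=0xee
prologue: push r4 → mem[0xed]=0x38, sp=0xed
body[0] add  r1, r3, #52 → r1=0x8f
body[1] mov  r3, r1 → r3=0x8f
body[2] mov  r4, r1 → r4=0x8f
body[3] xor  r2, r3, r3 → r2=0x00
epilogue: pop r4=0x38, sp=0xee
epilogue: pop r3=0x5b, sp=0xef
epilogue: pop r2=0xeb, sp=0xf0
prologue pushed ['r2', 'r3', 'r4'] at ['0xef', '0xee', '0xed']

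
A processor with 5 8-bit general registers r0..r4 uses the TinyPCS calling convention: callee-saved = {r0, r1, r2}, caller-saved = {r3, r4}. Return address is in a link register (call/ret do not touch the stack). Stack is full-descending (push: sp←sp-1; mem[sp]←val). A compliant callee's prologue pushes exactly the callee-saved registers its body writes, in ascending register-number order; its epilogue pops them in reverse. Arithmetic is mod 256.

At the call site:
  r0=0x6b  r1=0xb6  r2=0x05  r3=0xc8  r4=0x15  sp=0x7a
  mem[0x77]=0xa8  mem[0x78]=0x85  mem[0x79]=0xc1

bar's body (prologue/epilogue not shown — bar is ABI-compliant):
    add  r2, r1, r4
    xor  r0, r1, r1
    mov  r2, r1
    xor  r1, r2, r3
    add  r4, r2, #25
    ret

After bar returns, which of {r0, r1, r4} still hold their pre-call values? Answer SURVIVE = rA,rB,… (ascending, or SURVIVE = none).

SURVIVE = r0,r1

prologue: push r0 -> mem[0x79]=0x6b, sp=0x79
prologue: push r1 -> mem[0x78]=0xb6, sp=0x78
prologue: push r2 -> mem[0x77]=0x05, sp=0x77
body[0] add  r2, r1, r4 -> r2=0xcb
body[1] xor  r0, r1, r1 -> r0=0x00
body[2] mov  r2, r1 -> r2=0xb6
body[3] xor  r1, r2, r3 -> r1=0x7e
body[4] add  r4, r2, #25 -> r4=0xcf
epilogue: pop r2=0x05, sp=0x78
epilogue: pop r1=0xb6, sp=0x79
epilogue: pop r0=0x6b, sp=0x7a
r0: callee-saved, written=True
r1: callee-saved, written=True
r4: caller-saved, written=True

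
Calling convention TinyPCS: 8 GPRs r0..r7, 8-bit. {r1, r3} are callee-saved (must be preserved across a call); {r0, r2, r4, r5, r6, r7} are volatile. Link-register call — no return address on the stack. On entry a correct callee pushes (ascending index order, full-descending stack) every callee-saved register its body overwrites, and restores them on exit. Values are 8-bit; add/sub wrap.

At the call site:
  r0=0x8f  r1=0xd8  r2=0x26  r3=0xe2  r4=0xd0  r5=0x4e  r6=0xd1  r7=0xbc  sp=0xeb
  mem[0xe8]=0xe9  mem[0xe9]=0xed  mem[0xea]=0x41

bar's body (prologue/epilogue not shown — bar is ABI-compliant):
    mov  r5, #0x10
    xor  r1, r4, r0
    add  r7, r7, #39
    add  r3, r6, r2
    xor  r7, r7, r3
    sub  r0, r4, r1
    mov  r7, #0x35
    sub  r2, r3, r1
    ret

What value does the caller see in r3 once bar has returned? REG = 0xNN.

prologue: push r1 → mem[0xea]=0xd8, sp=0xea
prologue: push r3 → mem[0xe9]=0xe2, sp=0xe9
body[0] mov  r5, #0x10 → r5=0x10
body[1] xor  r1, r4, r0 → r1=0x5f
body[2] add  r7, r7, #39 → r7=0xe3
body[3] add  r3, r6, r2 → r3=0xf7
body[4] xor  r7, r7, r3 → r7=0x14
body[5] sub  r0, r4, r1 → r0=0x71
body[6] mov  r7, #0x35 → r7=0x35
body[7] sub  r2, r3, r1 → r2=0x98
epilogue: pop r3=0xe2, sp=0xea
epilogue: pop r1=0xd8, sp=0xeb
r3 is callee-saved → restored

REG = 0xe2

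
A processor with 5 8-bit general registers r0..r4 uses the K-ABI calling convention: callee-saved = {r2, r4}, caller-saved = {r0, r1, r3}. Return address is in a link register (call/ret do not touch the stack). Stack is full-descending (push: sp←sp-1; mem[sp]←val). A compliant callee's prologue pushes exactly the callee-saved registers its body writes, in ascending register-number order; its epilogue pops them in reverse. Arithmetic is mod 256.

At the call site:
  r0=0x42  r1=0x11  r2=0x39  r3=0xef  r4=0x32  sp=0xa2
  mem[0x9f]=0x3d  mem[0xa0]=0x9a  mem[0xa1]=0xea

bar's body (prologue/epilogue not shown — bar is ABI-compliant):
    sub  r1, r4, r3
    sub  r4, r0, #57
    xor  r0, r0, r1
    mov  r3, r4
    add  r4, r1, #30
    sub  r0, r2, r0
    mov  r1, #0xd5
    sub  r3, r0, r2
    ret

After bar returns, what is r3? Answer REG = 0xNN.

prologue: push r4 → mem[0xa1]=0x32, sp=0xa1
body[0] sub  r1, r4, r3 → r1=0x43
body[1] sub  r4, r0, #57 → r4=0x09
body[2] xor  r0, r0, r1 → r0=0x01
body[3] mov  r3, r4 → r3=0x09
body[4] add  r4, r1, #30 → r4=0x61
body[5] sub  r0, r2, r0 → r0=0x38
body[6] mov  r1, #0xd5 → r1=0xd5
body[7] sub  r3, r0, r2 → r3=0xff
epilogue: pop r4=0x32, sp=0xa2
r3 is caller-saved → body value

REG = 0xff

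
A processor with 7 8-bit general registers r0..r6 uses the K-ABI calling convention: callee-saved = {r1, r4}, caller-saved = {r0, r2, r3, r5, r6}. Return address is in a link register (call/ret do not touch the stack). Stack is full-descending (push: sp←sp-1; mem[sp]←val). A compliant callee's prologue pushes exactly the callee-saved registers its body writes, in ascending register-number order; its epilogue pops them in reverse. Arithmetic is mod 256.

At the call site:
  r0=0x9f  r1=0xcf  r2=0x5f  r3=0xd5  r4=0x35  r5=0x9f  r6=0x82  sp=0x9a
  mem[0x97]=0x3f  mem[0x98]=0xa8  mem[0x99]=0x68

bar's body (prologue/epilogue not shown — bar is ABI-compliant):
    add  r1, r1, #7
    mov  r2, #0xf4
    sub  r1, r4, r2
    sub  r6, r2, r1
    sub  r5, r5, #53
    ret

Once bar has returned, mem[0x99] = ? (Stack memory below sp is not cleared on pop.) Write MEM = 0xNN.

prologue: push r1 → mem[0x99]=0xcf, sp=0x99
body[0] add  r1, r1, #7 → r1=0xd6
body[1] mov  r2, #0xf4 → r2=0xf4
body[2] sub  r1, r4, r2 → r1=0x41
body[3] sub  r6, r2, r1 → r6=0xb3
body[4] sub  r5, r5, #53 → r5=0x6a
epilogue: pop r1=0xcf, sp=0x9a
prologue pushed ['r1'] at ['0x99']

MEM = 0xcf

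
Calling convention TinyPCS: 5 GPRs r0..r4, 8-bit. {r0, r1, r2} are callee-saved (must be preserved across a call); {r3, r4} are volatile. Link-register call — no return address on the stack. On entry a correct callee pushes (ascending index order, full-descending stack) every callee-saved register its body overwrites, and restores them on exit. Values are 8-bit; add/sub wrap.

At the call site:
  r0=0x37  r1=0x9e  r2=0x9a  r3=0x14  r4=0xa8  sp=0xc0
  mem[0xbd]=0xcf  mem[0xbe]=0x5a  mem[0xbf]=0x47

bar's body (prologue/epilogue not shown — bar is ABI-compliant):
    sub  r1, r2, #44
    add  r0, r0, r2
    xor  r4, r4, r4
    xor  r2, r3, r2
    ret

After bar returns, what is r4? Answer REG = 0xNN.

prologue: push r0 → mem[0xbf]=0x37, sp=0xbf
prologue: push r1 → mem[0xbe]=0x9e, sp=0xbe
prologue: push r2 → mem[0xbd]=0x9a, sp=0xbd
body[0] sub  r1, r2, #44 → r1=0x6e
body[1] add  r0, r0, r2 → r0=0xd1
body[2] xor  r4, r4, r4 → r4=0x00
body[3] xor  r2, r3, r2 → r2=0x8e
epilogue: pop r2=0x9a, sp=0xbe
epilogue: pop r1=0x9e, sp=0xbf
epilogue: pop r0=0x37, sp=0xc0
r4 is caller-saved → body value

REG = 0x00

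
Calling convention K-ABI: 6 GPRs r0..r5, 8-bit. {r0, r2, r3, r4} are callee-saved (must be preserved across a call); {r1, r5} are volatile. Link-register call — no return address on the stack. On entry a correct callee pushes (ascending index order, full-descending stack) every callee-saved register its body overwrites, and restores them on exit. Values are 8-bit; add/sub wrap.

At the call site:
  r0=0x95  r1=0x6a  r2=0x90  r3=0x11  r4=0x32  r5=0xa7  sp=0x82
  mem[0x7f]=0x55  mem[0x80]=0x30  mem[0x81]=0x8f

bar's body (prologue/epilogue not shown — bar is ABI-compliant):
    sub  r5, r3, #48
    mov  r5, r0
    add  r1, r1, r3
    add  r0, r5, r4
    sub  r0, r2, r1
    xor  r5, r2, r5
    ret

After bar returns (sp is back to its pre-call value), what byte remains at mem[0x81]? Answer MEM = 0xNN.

prologue: push r0 → mem[0x81]=0x95, sp=0x81
body[0] sub  r5, r3, #48 → r5=0xe1
body[1] mov  r5, r0 → r5=0x95
body[2] add  r1, r1, r3 → r1=0x7b
body[3] add  r0, r5, r4 → r0=0xc7
body[4] sub  r0, r2, r1 → r0=0x15
body[5] xor  r5, r2, r5 → r5=0x05
epilogue: pop r0=0x95, sp=0x82
prologue pushed ['r0'] at ['0x81']

MEM = 0x95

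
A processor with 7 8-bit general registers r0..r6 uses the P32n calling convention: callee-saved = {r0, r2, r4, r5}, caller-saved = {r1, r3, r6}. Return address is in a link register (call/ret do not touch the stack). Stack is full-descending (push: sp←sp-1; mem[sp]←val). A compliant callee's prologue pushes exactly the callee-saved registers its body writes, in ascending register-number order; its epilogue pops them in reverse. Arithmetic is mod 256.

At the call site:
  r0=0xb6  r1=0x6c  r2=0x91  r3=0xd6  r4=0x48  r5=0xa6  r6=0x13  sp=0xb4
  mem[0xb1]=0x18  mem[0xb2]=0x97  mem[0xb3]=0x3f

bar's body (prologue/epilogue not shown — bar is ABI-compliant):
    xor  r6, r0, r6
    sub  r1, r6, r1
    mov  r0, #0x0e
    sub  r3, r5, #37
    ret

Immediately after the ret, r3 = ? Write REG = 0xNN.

prologue: push r0 -> mem[0xb3]=0xb6, sp=0xb3
body[0] xor  r6, r0, r6 -> r6=0xa5
body[1] sub  r1, r6, r1 -> r1=0x39
body[2] mov  r0, #0x0e -> r0=0x0e
body[3] sub  r3, r5, #37 -> r3=0x81
epilogue: pop r0=0xb6, sp=0xb4
r3 is caller-saved -> body value

REG = 0x81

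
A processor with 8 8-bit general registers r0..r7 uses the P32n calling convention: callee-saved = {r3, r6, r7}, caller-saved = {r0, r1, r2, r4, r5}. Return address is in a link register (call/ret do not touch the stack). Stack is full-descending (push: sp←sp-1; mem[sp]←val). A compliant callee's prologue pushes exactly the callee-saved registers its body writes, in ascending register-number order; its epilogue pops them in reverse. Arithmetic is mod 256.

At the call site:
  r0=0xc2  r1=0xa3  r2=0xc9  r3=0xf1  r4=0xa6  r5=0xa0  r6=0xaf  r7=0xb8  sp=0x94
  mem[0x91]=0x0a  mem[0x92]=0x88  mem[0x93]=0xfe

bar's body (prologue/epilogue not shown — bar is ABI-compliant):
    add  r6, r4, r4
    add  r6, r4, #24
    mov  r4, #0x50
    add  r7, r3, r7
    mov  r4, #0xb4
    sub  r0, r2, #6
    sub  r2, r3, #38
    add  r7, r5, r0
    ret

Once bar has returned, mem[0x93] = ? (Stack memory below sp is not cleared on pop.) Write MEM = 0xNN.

MEM = 0xaf

prologue: push r6 → mem[0x93]=0xaf, sp=0x93
prologue: push r7 → mem[0x92]=0xb8, sp=0x92
body[0] add  r6, r4, r4 → r6=0x4c
body[1] add  r6, r4, #24 → r6=0xbe
body[2] mov  r4, #0x50 → r4=0x50
body[3] add  r7, r3, r7 → r7=0xa9
body[4] mov  r4, #0xb4 → r4=0xb4
body[5] sub  r0, r2, #6 → r0=0xc3
body[6] sub  r2, r3, #38 → r2=0xcb
body[7] add  r7, r5, r0 → r7=0x63
epilogue: pop r7=0xb8, sp=0x93
epilogue: pop r6=0xaf, sp=0x94
prologue pushed ['r6', 'r7'] at ['0x93', '0x92']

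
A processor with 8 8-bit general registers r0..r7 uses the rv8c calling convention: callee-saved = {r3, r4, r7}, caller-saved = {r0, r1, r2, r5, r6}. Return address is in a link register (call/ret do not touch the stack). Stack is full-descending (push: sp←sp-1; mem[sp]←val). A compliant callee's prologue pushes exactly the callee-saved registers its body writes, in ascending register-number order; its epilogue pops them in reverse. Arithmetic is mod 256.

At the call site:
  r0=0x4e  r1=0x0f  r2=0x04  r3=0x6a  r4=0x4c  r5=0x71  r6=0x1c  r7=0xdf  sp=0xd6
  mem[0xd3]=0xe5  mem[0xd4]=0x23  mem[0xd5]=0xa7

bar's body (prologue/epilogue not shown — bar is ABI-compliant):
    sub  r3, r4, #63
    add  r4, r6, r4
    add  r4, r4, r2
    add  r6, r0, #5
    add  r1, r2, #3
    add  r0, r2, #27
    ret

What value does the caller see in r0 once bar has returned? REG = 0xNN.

prologue: push r3 → mem[0xd5]=0x6a, sp=0xd5
prologue: push r4 → mem[0xd4]=0x4c, sp=0xd4
body[0] sub  r3, r4, #63 → r3=0x0d
body[1] add  r4, r6, r4 → r4=0x68
body[2] add  r4, r4, r2 → r4=0x6c
body[3] add  r6, r0, #5 → r6=0x53
body[4] add  r1, r2, #3 → r1=0x07
body[5] add  r0, r2, #27 → r0=0x1f
epilogue: pop r4=0x4c, sp=0xd5
epilogue: pop r3=0x6a, sp=0xd6
r0 is caller-saved → body value

REG = 0x1f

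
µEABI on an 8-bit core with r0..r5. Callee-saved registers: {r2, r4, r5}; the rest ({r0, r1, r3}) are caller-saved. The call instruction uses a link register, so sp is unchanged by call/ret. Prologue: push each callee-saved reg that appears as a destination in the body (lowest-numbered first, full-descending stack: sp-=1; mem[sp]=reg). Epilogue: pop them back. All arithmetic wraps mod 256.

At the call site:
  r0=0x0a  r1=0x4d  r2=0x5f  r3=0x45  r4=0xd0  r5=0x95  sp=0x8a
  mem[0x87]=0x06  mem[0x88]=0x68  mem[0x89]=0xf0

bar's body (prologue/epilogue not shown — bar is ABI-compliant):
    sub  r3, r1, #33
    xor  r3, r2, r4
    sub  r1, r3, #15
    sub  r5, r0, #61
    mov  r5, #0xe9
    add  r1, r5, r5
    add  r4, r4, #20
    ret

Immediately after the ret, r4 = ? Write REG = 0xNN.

REG = 0xd0

prologue: push r4 -> mem[0x89]=0xd0, sp=0x89
prologue: push r5 -> mem[0x88]=0x95, sp=0x88
body[0] sub  r3, r1, #33 -> r3=0x2c
body[1] xor  r3, r2, r4 -> r3=0x8f
body[2] sub  r1, r3, #15 -> r1=0x80
body[3] sub  r5, r0, #61 -> r5=0xcd
body[4] mov  r5, #0xe9 -> r5=0xe9
body[5] add  r1, r5, r5 -> r1=0xd2
body[6] add  r4, r4, #20 -> r4=0xe4
epilogue: pop r5=0x95, sp=0x89
epilogue: pop r4=0xd0, sp=0x8a
r4 is callee-saved -> restored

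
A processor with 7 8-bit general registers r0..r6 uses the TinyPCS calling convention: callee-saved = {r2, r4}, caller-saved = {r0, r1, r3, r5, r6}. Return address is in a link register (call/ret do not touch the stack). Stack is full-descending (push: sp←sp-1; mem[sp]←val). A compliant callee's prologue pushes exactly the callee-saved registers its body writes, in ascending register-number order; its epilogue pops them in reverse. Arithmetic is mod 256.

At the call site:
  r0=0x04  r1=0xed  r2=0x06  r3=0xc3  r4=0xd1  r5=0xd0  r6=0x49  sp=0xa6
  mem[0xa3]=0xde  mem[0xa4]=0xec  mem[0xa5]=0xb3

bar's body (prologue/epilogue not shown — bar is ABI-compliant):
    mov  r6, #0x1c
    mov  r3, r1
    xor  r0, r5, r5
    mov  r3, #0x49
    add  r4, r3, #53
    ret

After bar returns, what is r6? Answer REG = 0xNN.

prologue: push r4 → mem[0xa5]=0xd1, sp=0xa5
body[0] mov  r6, #0x1c → r6=0x1c
body[1] mov  r3, r1 → r3=0xed
body[2] xor  r0, r5, r5 → r0=0x00
body[3] mov  r3, #0x49 → r3=0x49
body[4] add  r4, r3, #53 → r4=0x7e
epilogue: pop r4=0xd1, sp=0xa6
r6 is caller-saved → body value

REG = 0x1c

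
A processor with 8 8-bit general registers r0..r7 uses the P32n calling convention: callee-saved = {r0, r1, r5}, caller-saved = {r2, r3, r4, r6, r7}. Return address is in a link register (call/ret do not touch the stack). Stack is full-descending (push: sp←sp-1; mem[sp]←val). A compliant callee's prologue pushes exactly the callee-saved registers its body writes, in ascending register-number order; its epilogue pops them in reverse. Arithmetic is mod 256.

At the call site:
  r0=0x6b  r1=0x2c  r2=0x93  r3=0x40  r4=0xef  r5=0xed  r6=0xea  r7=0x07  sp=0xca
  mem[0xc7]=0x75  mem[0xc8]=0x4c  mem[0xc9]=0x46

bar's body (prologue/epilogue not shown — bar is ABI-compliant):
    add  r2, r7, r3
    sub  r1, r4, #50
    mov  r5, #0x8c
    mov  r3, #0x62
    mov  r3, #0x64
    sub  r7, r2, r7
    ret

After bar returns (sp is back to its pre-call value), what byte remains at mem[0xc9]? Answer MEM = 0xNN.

MEM = 0x2c

prologue: push r1 -> mem[0xc9]=0x2c, sp=0xc9
prologue: push r5 -> mem[0xc8]=0xed, sp=0xc8
body[0] add  r2, r7, r3 -> r2=0x47
body[1] sub  r1, r4, #50 -> r1=0xbd
body[2] mov  r5, #0x8c -> r5=0x8c
body[3] mov  r3, #0x62 -> r3=0x62
body[4] mov  r3, #0x64 -> r3=0x64
body[5] sub  r7, r2, r7 -> r7=0x40
epilogue: pop r5=0xed, sp=0xc9
epilogue: pop r1=0x2c, sp=0xca
prologue pushed ['r1', 'r5'] at ['0xc9', '0xc8']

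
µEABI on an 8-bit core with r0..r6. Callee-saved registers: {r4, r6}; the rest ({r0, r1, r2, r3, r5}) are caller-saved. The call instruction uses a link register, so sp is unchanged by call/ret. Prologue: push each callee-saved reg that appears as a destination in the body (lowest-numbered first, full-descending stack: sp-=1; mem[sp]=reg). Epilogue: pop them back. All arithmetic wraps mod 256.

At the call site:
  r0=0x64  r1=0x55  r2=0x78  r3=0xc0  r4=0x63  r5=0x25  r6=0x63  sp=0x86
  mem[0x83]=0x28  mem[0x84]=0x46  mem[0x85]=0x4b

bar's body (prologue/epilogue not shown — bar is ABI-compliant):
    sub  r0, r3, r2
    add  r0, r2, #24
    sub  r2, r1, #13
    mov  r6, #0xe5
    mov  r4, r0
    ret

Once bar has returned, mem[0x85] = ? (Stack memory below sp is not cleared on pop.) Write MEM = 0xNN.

prologue: push r4 -> mem[0x85]=0x63, sp=0x85
prologue: push r6 -> mem[0x84]=0x63, sp=0x84
body[0] sub  r0, r3, r2 -> r0=0x48
body[1] add  r0, r2, #24 -> r0=0x90
body[2] sub  r2, r1, #13 -> r2=0x48
body[3] mov  r6, #0xe5 -> r6=0xe5
body[4] mov  r4, r0 -> r4=0x90
epilogue: pop r6=0x63, sp=0x85
epilogue: pop r4=0x63, sp=0x86
prologue pushed ['r4', 'r6'] at ['0x85', '0x84']

MEM = 0x63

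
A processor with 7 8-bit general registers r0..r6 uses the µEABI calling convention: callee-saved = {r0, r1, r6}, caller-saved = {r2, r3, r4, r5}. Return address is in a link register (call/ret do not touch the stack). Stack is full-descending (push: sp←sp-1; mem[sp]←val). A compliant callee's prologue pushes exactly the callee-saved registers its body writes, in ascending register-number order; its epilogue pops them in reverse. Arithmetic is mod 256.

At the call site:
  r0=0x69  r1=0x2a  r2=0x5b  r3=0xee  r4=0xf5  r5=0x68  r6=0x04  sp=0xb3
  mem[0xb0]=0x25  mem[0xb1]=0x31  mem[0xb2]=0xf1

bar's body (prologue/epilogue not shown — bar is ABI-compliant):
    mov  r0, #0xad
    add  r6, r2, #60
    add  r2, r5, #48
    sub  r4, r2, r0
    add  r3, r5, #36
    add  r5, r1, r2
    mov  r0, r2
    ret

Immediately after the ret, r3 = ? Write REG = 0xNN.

prologue: push r0 -> mem[0xb2]=0x69, sp=0xb2
prologue: push r6 -> mem[0xb1]=0x04, sp=0xb1
body[0] mov  r0, #0xad -> r0=0xad
body[1] add  r6, r2, #60 -> r6=0x97
body[2] add  r2, r5, #48 -> r2=0x98
body[3] sub  r4, r2, r0 -> r4=0xeb
body[4] add  r3, r5, #36 -> r3=0x8c
body[5] add  r5, r1, r2 -> r5=0xc2
body[6] mov  r0, r2 -> r0=0x98
epilogue: pop r6=0x04, sp=0xb2
epilogue: pop r0=0x69, sp=0xb3
r3 is caller-saved -> body value

REG = 0x8c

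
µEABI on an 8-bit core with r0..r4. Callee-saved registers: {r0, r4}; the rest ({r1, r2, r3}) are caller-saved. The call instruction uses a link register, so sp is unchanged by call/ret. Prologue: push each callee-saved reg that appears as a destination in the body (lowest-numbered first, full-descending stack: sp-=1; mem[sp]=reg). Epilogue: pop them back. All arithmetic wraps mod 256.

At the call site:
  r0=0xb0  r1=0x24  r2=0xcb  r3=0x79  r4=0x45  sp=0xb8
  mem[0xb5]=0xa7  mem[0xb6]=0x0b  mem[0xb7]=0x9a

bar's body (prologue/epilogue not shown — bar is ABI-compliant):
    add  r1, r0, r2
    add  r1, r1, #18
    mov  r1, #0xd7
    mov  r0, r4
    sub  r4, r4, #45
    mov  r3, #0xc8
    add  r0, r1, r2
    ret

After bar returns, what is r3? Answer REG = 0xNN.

prologue: push r0 -> mem[0xb7]=0xb0, sp=0xb7
prologue: push r4 -> mem[0xb6]=0x45, sp=0xb6
body[0] add  r1, r0, r2 -> r1=0x7b
body[1] add  r1, r1, #18 -> r1=0x8d
body[2] mov  r1, #0xd7 -> r1=0xd7
body[3] mov  r0, r4 -> r0=0x45
body[4] sub  r4, r4, #45 -> r4=0x18
body[5] mov  r3, #0xc8 -> r3=0xc8
body[6] add  r0, r1, r2 -> r0=0xa2
epilogue: pop r4=0x45, sp=0xb7
epilogue: pop r0=0xb0, sp=0xb8
r3 is caller-saved -> body value

REG = 0xc8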